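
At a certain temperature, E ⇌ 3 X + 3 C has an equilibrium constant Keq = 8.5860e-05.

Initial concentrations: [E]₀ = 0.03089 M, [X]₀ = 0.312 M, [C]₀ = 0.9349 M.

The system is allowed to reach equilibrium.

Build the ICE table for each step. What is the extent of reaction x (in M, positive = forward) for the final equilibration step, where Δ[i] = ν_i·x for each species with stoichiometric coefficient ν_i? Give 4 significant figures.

Q₀ = 0.8034 vs Keq = 8.5860e-05 ⇒ Q>K, reverse
Step 1:
                  E         X         C
  I         0.03089     0.312    0.9349
  C         0.09284   -0.2785   -0.2785
  E          0.1237   0.03349    0.6564
  solve Keq expr → x = -0.09284; check Q = 8.5860e-05

x = -0.09284 M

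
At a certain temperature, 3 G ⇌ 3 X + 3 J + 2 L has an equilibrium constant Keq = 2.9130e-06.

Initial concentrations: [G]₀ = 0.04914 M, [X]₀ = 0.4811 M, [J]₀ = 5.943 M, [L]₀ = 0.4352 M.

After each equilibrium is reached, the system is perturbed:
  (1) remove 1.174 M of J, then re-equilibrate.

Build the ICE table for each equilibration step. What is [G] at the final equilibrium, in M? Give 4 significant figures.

Q₀ = 3.7307e+04 vs Keq = 2.9130e-06 ⇒ Q>K, reverse
Step 1:
                   G          X          J          L
  init       0.04914     0.4811      5.943     0.4352
  Δ           0.4754    -0.4754    -0.4754    -0.3169
  eq          0.5246   0.005687      5.468     0.1183
  solve Keq expr → x = -0.1585; check Q = 2.9130e-06
Then remove 1.174 M of J.
Step 2:
                   G          X          J          L
  init        0.5246   0.005687      4.294     0.1183
  Δ        -0.001492   0.001492   0.001492 9.9448e-04
  eq          0.5231   0.007179      4.295     0.1193
  solve Keq expr → x = 4.9724e-04; check Q = 2.9130e-06

[G]_eq = 0.5231 M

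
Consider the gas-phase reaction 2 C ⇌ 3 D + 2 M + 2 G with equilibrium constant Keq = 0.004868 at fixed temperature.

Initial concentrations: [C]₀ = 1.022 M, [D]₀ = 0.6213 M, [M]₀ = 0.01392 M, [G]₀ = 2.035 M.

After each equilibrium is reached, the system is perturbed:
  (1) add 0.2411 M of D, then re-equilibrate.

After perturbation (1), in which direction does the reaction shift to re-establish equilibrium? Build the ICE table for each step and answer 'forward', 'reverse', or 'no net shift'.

Q₀ = 1.8425e-04 vs Keq = 0.004868 ⇒ Q<K, forward
Step 1:
                  C         D         M         G
  init        1.022    0.6213   0.01392     2.035
  Δ        -0.04375   0.06563   0.04375   0.04375
  eq         0.9782    0.6869   0.05767     2.079
  solve Keq expr → x = 0.02188; check Q = 0.004868
Then add 0.2411 M of D.
Step 2:
                  C         D         M         G
  init       0.9782     0.928   0.05767     2.079
  Δ          0.0182   -0.0273   -0.0182   -0.0182
  eq         0.9965    0.9007   0.03947     2.061
  solve Keq expr → x = -0.009101; check Q = 0.004868

Direction: reverse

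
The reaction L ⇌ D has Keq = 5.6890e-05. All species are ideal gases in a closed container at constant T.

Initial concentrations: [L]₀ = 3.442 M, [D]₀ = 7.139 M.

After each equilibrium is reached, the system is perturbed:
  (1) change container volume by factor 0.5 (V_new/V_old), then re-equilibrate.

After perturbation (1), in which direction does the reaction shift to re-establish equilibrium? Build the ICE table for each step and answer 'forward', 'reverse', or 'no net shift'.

Q₀ = 2.074 vs Keq = 5.6890e-05 ⇒ Q>K, reverse
Step 1:
                   L          D
  I            3.442      7.139
  C            7.138     -7.138
  E            10.58 6.0192e-04
  solve Keq expr → x = -7.138; check Q = 5.6890e-05
Then change container volume by factor 0.5 (V_new/V_old).
Step 2:
                   L          D
  I            21.16   0.001204
  C                0          0
  E            21.16   0.001204
  solve Keq expr → x = 0; check Q = 5.6890e-05

Direction: no net shift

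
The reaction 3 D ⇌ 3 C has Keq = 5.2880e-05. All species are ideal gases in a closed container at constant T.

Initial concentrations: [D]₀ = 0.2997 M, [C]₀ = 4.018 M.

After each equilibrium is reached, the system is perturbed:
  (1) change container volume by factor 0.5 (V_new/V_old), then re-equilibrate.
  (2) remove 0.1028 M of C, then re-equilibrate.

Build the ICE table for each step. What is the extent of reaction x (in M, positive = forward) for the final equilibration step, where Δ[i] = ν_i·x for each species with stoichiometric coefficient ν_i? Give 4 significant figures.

Q₀ = 2410 vs Keq = 5.2880e-05 ⇒ Q>K, reverse
Step 1:
                  D         C
  I          0.2997     4.018
  C           3.862    -3.862
  E           4.162    0.1562
  solve Keq expr → x = -1.287; check Q = 5.2880e-05
Then change container volume by factor 0.5 (V_new/V_old).
Step 2:
                  D         C
  I           8.323    0.3124
  C               0         0
  E           8.323    0.3124
  solve Keq expr → x = 0; check Q = 5.2880e-05
Then remove 0.1028 M of C.
Step 3:
                  D         C
  I           8.323    0.2096
  C        -0.09908   0.09908
  E           8.224    0.3087
  solve Keq expr → x = 0.03303; check Q = 5.2880e-05

x = 0.03303 M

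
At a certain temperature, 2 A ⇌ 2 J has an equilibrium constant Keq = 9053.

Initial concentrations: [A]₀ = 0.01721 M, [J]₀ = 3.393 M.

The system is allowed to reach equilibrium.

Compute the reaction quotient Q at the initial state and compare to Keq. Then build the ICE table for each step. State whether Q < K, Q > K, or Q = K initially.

Q₀ = 3.8869e+04 vs Keq = 9053 ⇒ Q>K, reverse
Step 1:
                   A          J
  I          0.01721      3.393
  C          0.01826   -0.01826
  E          0.03547      3.375
  solve Keq expr → x = -0.009129; check Q = 9053

Q₀ = 3.8869e+04; Q > K (proceeds reverse)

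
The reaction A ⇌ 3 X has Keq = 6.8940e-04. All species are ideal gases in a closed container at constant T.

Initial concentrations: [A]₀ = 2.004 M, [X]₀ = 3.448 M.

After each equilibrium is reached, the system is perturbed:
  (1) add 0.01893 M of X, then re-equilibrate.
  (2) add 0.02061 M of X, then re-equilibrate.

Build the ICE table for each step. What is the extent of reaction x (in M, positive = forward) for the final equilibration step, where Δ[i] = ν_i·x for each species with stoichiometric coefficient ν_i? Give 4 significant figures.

x = -0.006839 M

Q₀ = 20.46 vs Keq = 6.8940e-04 ⇒ Q>K, reverse
Step 1:
                   A          X
  I            2.004      3.448
  C            1.106     -3.319
  E             3.11      0.129
  solve Keq expr → x = -1.106; check Q = 6.8940e-04
Then add 0.01893 M of X.
Step 2:
                   A          X
  I             3.11     0.1479
  C         0.006281   -0.01884
  E            3.117      0.129
  solve Keq expr → x = -0.006281; check Q = 6.8940e-04
Then add 0.02061 M of X.
Step 3:
                   A          X
  I            3.117     0.1496
  C         0.006839   -0.02052
  E            3.123     0.1291
  solve Keq expr → x = -0.006839; check Q = 6.8940e-04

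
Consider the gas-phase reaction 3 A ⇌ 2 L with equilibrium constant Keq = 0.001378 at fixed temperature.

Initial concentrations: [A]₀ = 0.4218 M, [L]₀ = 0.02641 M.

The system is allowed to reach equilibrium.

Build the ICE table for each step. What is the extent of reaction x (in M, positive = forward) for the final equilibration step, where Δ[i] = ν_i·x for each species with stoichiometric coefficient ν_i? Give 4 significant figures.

Q₀ = 0.009294 vs Keq = 0.001378 ⇒ Q>K, reverse
Step 1:
                   A          L
  I           0.4218    0.02641
  C          0.02309   -0.01539
  E           0.4449    0.01102
  solve Keq expr → x = -0.007697; check Q = 0.001378

x = -0.007697 M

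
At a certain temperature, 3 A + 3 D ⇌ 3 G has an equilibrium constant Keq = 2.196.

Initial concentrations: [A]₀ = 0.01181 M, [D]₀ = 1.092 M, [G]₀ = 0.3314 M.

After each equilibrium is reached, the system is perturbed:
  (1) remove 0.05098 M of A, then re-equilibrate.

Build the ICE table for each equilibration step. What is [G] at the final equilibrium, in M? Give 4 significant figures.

Q₀ = 1.6968e+04 vs Keq = 2.196 ⇒ Q>K, reverse
Step 1:
                  A         D         G
  Initial   0.01181     1.092    0.3314
  Change     0.1214    0.1214   -0.1214
  Equil      0.1332     1.213      0.21
  solve Keq expr → x = -0.04046; check Q = 2.196
Then remove 0.05098 M of A.
Step 2:
                  A         D         G
  Initial    0.0822     1.213      0.21
  Change    0.02953   0.02953  -0.02953
  Equil      0.1117     1.243    0.1805
  solve Keq expr → x = -0.009845; check Q = 2.196

[G]_eq = 0.1805 M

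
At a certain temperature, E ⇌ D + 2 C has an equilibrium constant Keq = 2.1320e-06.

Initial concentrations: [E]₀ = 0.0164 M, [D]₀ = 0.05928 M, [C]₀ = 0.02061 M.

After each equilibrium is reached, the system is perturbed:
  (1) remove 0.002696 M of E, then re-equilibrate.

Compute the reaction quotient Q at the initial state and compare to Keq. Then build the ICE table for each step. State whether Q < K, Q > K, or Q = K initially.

Q₀ = 0.001535 vs Keq = 2.1320e-06 ⇒ Q>K, reverse
Step 1:
                    E           D           C
  init         0.0164     0.05928     0.02061
  Δ          0.009774   -0.009774    -0.01955
  eq          0.02617     0.04951    0.001062
  solve Keq expr → x = -0.009774; check Q = 2.1320e-06
Then remove 0.002696 M of E.
Step 2:
                    E           D           C
  init        0.02348     0.04951    0.001062
  Δ        2.7646e-05 -2.7646e-05 -5.5291e-05
  eq          0.02351     0.04948    0.001006
  solve Keq expr → x = -2.7646e-05; check Q = 2.1320e-06

Q₀ = 0.001535; Q > K (proceeds reverse)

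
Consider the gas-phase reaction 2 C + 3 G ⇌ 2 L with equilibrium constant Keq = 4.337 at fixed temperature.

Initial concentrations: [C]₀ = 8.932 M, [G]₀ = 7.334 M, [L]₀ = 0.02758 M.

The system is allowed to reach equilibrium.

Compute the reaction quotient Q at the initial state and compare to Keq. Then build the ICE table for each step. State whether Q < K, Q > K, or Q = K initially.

Q₀ = 2.4170e-08 vs Keq = 4.337 ⇒ Q<K, forward
Step 1:
                   C          G          L
  init         8.932      7.334    0.02758
  Δ           -4.477     -6.716      4.477
  eq           4.455     0.6178      4.505
  solve Keq expr → x = 2.239; check Q = 4.337

Q₀ = 2.4170e-08; Q < K (proceeds forward)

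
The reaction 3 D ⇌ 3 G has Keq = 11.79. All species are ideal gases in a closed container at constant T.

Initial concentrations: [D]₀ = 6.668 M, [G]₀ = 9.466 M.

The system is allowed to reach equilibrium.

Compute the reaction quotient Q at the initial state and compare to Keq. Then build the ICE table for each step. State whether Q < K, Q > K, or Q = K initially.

Q₀ = 2.861; Q < K (proceeds forward)

Q₀ = 2.861 vs Keq = 11.79 ⇒ Q<K, forward
Step 1:
                   D          G
  init         6.668      9.466
  Δ           -1.743      1.743
  eq           4.925      11.21
  solve Keq expr → x = 0.581; check Q = 11.79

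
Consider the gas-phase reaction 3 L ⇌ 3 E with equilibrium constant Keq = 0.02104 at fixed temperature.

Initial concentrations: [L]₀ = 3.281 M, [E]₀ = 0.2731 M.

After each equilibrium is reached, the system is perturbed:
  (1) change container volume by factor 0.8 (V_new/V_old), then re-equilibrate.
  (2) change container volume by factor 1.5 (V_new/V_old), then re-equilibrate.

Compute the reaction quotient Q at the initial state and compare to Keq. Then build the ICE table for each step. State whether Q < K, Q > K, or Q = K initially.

Q₀ = 5.7670e-04 vs Keq = 0.02104 ⇒ Q<K, forward
Step 1:
                   L          E
  I            3.281     0.2731
  C          -0.4958     0.4958
  E            2.785     0.7689
  solve Keq expr → x = 0.1653; check Q = 0.02104
Then change container volume by factor 0.8 (V_new/V_old).
Step 2:
                   L          E
  I            3.481     0.9611
  C                0          0
  E            3.481     0.9611
  solve Keq expr → x = 0; check Q = 0.02104
Then change container volume by factor 1.5 (V_new/V_old).
Step 3:
                   L          E
  I            2.321     0.6408
  C                0          0
  E            2.321     0.6408
  solve Keq expr → x = 0; check Q = 0.02104

Q₀ = 5.7670e-04; Q < K (proceeds forward)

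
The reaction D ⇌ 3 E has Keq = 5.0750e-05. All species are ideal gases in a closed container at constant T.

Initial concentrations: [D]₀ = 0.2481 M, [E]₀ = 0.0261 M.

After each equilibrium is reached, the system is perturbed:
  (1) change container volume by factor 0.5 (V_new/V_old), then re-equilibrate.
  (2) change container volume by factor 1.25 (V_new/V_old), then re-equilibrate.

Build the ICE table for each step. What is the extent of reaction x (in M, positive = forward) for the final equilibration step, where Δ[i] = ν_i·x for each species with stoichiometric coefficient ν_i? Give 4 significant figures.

x = 0.001251 M

Q₀ = 7.1663e-05 vs Keq = 5.0750e-05 ⇒ Q>K, reverse
Step 1:
                    D           E
  init         0.2481      0.0261
  Δ        9.3554e-04   -0.002807
  eq            0.249     0.02329
  solve Keq expr → x = -9.3554e-04; check Q = 5.0750e-05
Then change container volume by factor 0.5 (V_new/V_old).
Step 2:
                    D           E
  init         0.4981     0.04659
  Δ          0.005709    -0.01713
  eq           0.5038     0.02946
  solve Keq expr → x = -0.005709; check Q = 5.0750e-05
Then change container volume by factor 1.25 (V_new/V_old).
Step 3:
                    D           E
  init          0.403     0.02357
  Δ         -0.001251    0.003752
  eq           0.4018     0.02732
  solve Keq expr → x = 0.001251; check Q = 5.0750e-05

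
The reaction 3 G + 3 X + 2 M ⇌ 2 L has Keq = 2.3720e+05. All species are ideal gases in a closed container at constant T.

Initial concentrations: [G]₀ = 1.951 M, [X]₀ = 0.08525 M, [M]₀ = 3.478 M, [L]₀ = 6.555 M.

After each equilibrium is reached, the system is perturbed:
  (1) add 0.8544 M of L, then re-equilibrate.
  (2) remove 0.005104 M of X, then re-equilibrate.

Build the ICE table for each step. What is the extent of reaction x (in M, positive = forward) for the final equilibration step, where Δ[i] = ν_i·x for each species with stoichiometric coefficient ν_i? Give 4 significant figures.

x = -0.001684 M

Q₀ = 772 vs Keq = 2.3720e+05 ⇒ Q<K, forward
Step 1:
                  G         X         M         L
  I           1.951   0.08525     3.478     6.555
  C        -0.07195  -0.07195  -0.04796   0.04796
  E           1.879    0.0133      3.43     6.603
  solve Keq expr → x = 0.02398; check Q = 2.3720e+05
Then add 0.8544 M of L.
Step 2:
                  G         X         M         L
  I           1.879    0.0133      3.43     7.457
  C        0.001113  0.001113 7.4177e-04 -7.4177e-04
  E            1.88   0.01442     3.431     7.457
  solve Keq expr → x = -3.7089e-04; check Q = 2.3720e+05
Then remove 0.005104 M of X.
Step 3:
                  G         X         M         L
  I            1.88  0.009313     3.431     7.457
  C        0.005052  0.005052  0.003368 -0.003368
  E           1.885   0.01436     3.434     7.453
  solve Keq expr → x = -0.001684; check Q = 2.3720e+05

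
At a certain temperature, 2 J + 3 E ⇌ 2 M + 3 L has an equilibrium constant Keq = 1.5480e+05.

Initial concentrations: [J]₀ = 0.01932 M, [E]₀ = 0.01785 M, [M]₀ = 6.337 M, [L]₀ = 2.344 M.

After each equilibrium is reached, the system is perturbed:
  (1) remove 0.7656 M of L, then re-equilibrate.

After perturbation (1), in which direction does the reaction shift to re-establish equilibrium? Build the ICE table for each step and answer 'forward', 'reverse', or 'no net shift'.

Q₀ = 2.4362e+11 vs Keq = 1.5480e+05 ⇒ Q>K, reverse
Step 1:
                    J           E           M           L
  I           0.01932     0.01785       6.337       2.344
  C            0.2118      0.3176     -0.2118     -0.3176
  E            0.2311      0.3355       6.125       2.026
  solve Keq expr → x = -0.1059; check Q = 1.5480e+05
Then remove 0.7656 M of L.
Step 2:
                    J           E           M           L
  I            0.2311      0.3355       6.125       1.261
  C           -0.0496     -0.0744      0.0496      0.0744
  E            0.1815      0.2611       6.175       1.335
  solve Keq expr → x = 0.0248; check Q = 1.5480e+05

Direction: forward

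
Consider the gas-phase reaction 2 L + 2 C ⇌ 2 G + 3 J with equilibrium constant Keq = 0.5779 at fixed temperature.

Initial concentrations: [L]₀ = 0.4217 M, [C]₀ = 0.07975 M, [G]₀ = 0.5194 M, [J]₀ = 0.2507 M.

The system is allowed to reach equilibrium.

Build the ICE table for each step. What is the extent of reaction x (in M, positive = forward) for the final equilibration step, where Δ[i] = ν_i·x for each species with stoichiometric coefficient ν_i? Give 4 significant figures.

Q₀ = 3.758 vs Keq = 0.5779 ⇒ Q>K, reverse
Step 1:
                  L         C         G         J
  Initial    0.4217   0.07975    0.5194    0.2507
  Change    0.03789   0.03789  -0.03789  -0.05684
  Equil      0.4596    0.1176    0.4815    0.1939
  solve Keq expr → x = -0.01895; check Q = 0.5779

x = -0.01895 M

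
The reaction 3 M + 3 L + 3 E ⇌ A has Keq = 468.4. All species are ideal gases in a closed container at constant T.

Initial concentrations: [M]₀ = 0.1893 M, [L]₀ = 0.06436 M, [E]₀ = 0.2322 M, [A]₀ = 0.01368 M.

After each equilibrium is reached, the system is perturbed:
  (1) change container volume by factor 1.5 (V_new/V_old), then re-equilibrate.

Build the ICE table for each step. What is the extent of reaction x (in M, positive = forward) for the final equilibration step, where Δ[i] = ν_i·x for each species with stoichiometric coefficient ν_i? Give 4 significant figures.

Q₀ = 6.0423e+05 vs Keq = 468.4 ⇒ Q>K, reverse
Step 1:
                    M           L           E           A
  I            0.1893     0.06436      0.2322     0.01368
  C           0.04064     0.04064     0.04064    -0.01355
  E            0.2299       0.105      0.2728  1.3388e-04
  solve Keq expr → x = -0.01355; check Q = 468.4
Then change container volume by factor 1.5 (V_new/V_old).
Step 2:
                    M           L           E           A
  I            0.1533        0.07      0.1819  8.9253e-05
  C        2.5710e-04  2.5710e-04  2.5710e-04 -8.5699e-05
  E            0.1535     0.07026      0.1821  3.5538e-06
  solve Keq expr → x = -8.5699e-05; check Q = 468.4

x = -8.5699e-05 M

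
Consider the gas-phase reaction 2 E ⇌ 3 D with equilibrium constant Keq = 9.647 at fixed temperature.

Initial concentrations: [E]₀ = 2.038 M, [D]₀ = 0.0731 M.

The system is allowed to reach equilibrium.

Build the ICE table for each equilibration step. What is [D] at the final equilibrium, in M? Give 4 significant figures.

[D]_eq = 1.883 M

Q₀ = 9.4047e-05 vs Keq = 9.647 ⇒ Q<K, forward
Step 1:
                    E           D
  Initial       2.038      0.0731
  Change       -1.206        1.81
  Equil        0.8317       1.883
  solve Keq expr → x = 0.6032; check Q = 9.647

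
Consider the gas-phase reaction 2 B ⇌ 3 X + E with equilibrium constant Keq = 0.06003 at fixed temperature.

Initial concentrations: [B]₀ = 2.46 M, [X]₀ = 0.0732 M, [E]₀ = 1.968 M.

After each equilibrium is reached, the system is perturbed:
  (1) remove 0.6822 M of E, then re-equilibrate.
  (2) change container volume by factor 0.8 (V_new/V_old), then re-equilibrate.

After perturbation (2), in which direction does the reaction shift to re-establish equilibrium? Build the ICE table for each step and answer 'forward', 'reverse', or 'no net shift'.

Q₀ = 1.2755e-04 vs Keq = 0.06003 ⇒ Q<K, forward
Step 1:
                    B           X           E
  I              2.46      0.0732       1.968
  C           -0.2919      0.4379       0.146
  E             2.168      0.5111       2.114
  solve Keq expr → x = 0.146; check Q = 0.06003
Then remove 0.6822 M of E.
Step 2:
                    B           X           E
  I             2.168      0.5111       1.432
  C           -0.0406      0.0609      0.0203
  E             2.127       0.572       1.452
  solve Keq expr → x = 0.0203; check Q = 0.06003
Then change container volume by factor 0.8 (V_new/V_old).
Step 3:
                    B           X           E
  I             2.659       0.715       1.815
  C           0.05773    -0.08659    -0.02886
  E             2.717      0.6284       1.786
  solve Keq expr → x = -0.02886; check Q = 0.06003

Direction: reverse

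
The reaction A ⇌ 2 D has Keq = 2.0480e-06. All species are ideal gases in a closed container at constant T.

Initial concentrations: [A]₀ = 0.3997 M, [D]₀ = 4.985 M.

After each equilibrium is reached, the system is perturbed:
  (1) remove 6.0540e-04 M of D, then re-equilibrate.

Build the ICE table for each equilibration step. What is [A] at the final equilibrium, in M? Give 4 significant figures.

[A]_eq = 2.891 M

Q₀ = 62.17 vs Keq = 2.0480e-06 ⇒ Q>K, reverse
Step 1:
                   A          D
  I           0.3997      4.985
  C            2.491     -4.983
  E            2.891   0.002433
  solve Keq expr → x = -2.491; check Q = 2.0480e-06
Then remove 6.0540e-04 M of D.
Step 2:
                   A          D
  I            2.891   0.001828
  C       -3.0264e-04 6.0527e-04
  E            2.891   0.002433
  solve Keq expr → x = 3.0264e-04; check Q = 2.0480e-06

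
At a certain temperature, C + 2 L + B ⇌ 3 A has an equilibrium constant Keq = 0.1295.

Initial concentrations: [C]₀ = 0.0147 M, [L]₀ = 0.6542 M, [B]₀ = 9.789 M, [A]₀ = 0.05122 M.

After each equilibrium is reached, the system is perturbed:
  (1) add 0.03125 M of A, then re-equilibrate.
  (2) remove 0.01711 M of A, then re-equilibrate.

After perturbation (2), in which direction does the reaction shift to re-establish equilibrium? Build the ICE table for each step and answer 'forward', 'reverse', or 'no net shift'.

Direction: forward

Q₀ = 0.002182 vs Keq = 0.1295 ⇒ Q<K, forward
Step 1:
                  C         L         B         A
  I          0.0147    0.6542     9.789   0.05122
  C         -0.0132   -0.0264   -0.0132    0.0396
  E        0.001501    0.6278     9.776   0.09082
  solve Keq expr → x = 0.0132; check Q = 0.1295
Then add 0.03125 M of A.
Step 2:
                  C         L         B         A
  I        0.001501    0.6278     9.776    0.1221
  C        0.001677  0.003354  0.001677 -0.005031
  E        0.003178    0.6312     9.777     0.117
  solve Keq expr → x = -0.001677; check Q = 0.1295
Then remove 0.01711 M of A.
Step 3:
                  C         L         B         A
  I        0.003178    0.6312     9.777   0.09993
  C       -0.001002 -0.002004 -0.001002  0.003006
  E        0.002176    0.6292     9.776    0.1029
  solve Keq expr → x = 0.001002; check Q = 0.1295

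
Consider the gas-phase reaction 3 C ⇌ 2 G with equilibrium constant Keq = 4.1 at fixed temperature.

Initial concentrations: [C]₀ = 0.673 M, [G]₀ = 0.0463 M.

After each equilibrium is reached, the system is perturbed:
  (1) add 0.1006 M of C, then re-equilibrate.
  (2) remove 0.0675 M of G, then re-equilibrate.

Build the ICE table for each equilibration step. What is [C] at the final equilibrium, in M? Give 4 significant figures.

[C]_eq = 0.2834 M

Q₀ = 0.007033 vs Keq = 4.1 ⇒ Q<K, forward
Step 1:
                  C         G
  Initial     0.673    0.0463
  Change    -0.3894    0.2596
  Equil      0.2836    0.3059
  solve Keq expr → x = 0.1298; check Q = 4.1
Then add 0.1006 M of C.
Step 2:
                  C         G
  Initial    0.3842    0.3059
  Change   -0.07175   0.04783
  Equil      0.3125    0.3537
  solve Keq expr → x = 0.02392; check Q = 4.1
Then remove 0.0675 M of G.
Step 3:
                  C         G
  Initial    0.3125    0.2862
  Change   -0.02904   0.01936
  Equil      0.2834    0.3056
  solve Keq expr → x = 0.00968; check Q = 4.1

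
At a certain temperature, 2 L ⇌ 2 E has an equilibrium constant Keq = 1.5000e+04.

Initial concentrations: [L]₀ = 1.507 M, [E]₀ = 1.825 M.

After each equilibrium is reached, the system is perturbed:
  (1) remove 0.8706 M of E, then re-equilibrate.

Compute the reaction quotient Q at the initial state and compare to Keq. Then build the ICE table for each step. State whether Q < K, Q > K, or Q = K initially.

Q₀ = 1.467; Q < K (proceeds forward)

Q₀ = 1.467 vs Keq = 1.5000e+04 ⇒ Q<K, forward
Step 1:
                   L          E
  Initial      1.507      1.825
  Change       -1.48       1.48
  Equil      0.02699      3.305
  solve Keq expr → x = 0.74; check Q = 1.5000e+04
Then remove 0.8706 M of E.
Step 2:
                   L          E
  Initial    0.02699      2.434
  Change   -0.007051   0.007051
  Equil      0.01993      2.441
  solve Keq expr → x = 0.003525; check Q = 1.5000e+04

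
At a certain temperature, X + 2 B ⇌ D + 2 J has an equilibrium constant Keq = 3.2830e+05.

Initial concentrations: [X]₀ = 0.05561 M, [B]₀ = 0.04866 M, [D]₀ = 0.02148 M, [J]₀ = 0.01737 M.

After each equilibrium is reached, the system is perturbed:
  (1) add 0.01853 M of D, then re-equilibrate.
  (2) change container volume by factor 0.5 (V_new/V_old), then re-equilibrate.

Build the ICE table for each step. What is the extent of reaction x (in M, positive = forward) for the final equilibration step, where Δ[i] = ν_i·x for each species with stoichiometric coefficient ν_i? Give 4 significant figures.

Q₀ = 0.04922 vs Keq = 3.2830e+05 ⇒ Q<K, forward
Step 1:
                  X         B         D         J
  Initial   0.05561   0.04866   0.02148   0.01737
  Change   -0.02426  -0.04852   0.02426   0.04852
  Equil     0.03135 1.3891e-04   0.04574   0.06589
  solve Keq expr → x = 0.02426; check Q = 3.2830e+05
Then add 0.01853 M of D.
Step 2:
                  X         B         D         J
  Initial   0.03135 1.3891e-04   0.06427   0.06589
  Change  1.2818e-05 2.5636e-05 -1.2818e-05 -2.5636e-05
  Equil     0.03136 1.6454e-04   0.06426   0.06587
  solve Keq expr → x = -1.2818e-05; check Q = 3.2830e+05
Then change container volume by factor 0.5 (V_new/V_old).
Step 3:
                  X         B         D         J
  Initial   0.06272 3.2909e-04    0.1285    0.1317
  Change          0         0         0         0
  Equil     0.06272 3.2909e-04    0.1285    0.1317
  solve Keq expr → x = 0; check Q = 3.2830e+05

x = 0 M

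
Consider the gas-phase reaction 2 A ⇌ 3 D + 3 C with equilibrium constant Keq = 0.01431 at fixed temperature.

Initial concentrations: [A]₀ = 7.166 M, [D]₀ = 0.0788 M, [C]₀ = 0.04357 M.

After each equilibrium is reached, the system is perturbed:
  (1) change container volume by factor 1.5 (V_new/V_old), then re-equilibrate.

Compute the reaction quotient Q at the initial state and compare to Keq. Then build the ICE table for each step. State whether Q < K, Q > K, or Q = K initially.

Q₀ = 7.8811e-10; Q < K (proceeds forward)

Q₀ = 7.8811e-10 vs Keq = 0.01431 ⇒ Q<K, forward
Step 1:
                    A           D           C
  I             7.166      0.0788     0.04357
  C           -0.5752      0.8628      0.8628
  E             6.591      0.9416      0.9064
  solve Keq expr → x = 0.2876; check Q = 0.01431
Then change container volume by factor 1.5 (V_new/V_old).
Step 2:
                    A           D           C
  I             4.394      0.6277      0.6042
  C           -0.1224      0.1836      0.1836
  E             4.271      0.8113      0.7878
  solve Keq expr → x = 0.06119; check Q = 0.01431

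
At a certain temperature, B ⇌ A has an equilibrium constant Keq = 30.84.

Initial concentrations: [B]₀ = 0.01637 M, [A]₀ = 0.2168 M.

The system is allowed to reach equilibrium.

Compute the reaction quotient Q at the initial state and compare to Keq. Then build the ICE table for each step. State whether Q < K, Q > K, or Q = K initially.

Q₀ = 13.24 vs Keq = 30.84 ⇒ Q<K, forward
Step 1:
                    B           A
  I           0.01637      0.2168
  C         -0.009047    0.009047
  E          0.007323      0.2258
  solve Keq expr → x = 0.009047; check Q = 30.84

Q₀ = 13.24; Q < K (proceeds forward)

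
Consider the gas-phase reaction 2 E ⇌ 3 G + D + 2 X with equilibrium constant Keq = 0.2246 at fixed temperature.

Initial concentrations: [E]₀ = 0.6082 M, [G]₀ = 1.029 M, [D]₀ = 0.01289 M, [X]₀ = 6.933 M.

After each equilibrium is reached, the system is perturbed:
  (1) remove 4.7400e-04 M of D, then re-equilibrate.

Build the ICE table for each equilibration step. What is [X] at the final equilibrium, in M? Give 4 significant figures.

Q₀ = 1.825 vs Keq = 0.2246 ⇒ Q>K, reverse
Step 1:
                   E          G          D          X
  Initial     0.6082      1.029    0.01289      6.933
  Change       0.022     -0.033     -0.011     -0.022
  Equil       0.6302      0.996    0.00189      6.911
  solve Keq expr → x = -0.011; check Q = 0.2246
Then remove 4.7400e-04 M of D.
Step 2:
                   E          G          D          X
  Initial     0.6302      0.996   0.001416      6.911
  Change  -9.2034e-04   0.001381 4.6017e-04 9.2034e-04
  Equil       0.6293     0.9974   0.001876      6.912
  solve Keq expr → x = 4.6017e-04; check Q = 0.2246

[X]_eq = 6.912 M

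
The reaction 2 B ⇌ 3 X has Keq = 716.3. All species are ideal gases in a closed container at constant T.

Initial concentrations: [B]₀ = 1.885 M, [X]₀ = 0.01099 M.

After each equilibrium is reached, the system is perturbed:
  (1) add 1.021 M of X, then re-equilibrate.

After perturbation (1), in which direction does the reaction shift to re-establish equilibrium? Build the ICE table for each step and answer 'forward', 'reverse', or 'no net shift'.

Direction: reverse

Q₀ = 3.7357e-07 vs Keq = 716.3 ⇒ Q<K, forward
Step 1:
                   B          X
  init         1.885    0.01099
  Δ           -1.728      2.592
  eq          0.1569      2.603
  solve Keq expr → x = 0.864; check Q = 716.3
Then add 1.021 M of X.
Step 2:
                   B          X
  init        0.1569      3.624
  Δ          0.08705    -0.1306
  eq           0.244      3.494
  solve Keq expr → x = -0.04353; check Q = 716.3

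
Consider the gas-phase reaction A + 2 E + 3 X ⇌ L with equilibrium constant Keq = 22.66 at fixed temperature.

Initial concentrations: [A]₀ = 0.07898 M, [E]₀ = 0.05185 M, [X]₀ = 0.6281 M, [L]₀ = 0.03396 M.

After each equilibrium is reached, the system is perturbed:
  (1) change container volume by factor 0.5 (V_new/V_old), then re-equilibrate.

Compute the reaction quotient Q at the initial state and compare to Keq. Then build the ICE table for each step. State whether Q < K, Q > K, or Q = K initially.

Q₀ = 645.5 vs Keq = 22.66 ⇒ Q>K, reverse
Step 1:
                    A           E           X           L
  I           0.07898     0.05185      0.6281     0.03396
  C            0.0253     0.05061     0.07591     -0.0253
  E            0.1043      0.1025       0.704    0.008656
  solve Keq expr → x = -0.0253; check Q = 22.66
Then change container volume by factor 0.5 (V_new/V_old).
Step 2:
                    A           E           X           L
  I            0.2086      0.2049       1.408     0.01731
  C          -0.05234     -0.1047      -0.157     0.05234
  E            0.1562      0.1002       1.251     0.06965
  solve Keq expr → x = 0.05234; check Q = 22.66

Q₀ = 645.5; Q > K (proceeds reverse)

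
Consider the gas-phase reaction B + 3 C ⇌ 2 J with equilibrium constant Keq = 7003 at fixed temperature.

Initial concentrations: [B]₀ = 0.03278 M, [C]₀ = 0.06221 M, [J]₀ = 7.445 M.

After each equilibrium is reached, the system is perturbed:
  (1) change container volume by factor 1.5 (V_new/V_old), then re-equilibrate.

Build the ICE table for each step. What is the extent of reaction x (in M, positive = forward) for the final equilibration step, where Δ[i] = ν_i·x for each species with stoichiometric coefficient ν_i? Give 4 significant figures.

Q₀ = 7.0233e+06 vs Keq = 7003 ⇒ Q>K, reverse
Step 1:
                    B           C           J
  init        0.03278     0.06221       7.445
  Δ            0.1053       0.316     -0.2107
  eq           0.1381      0.3782       7.234
  solve Keq expr → x = -0.1053; check Q = 7003
Then change container volume by factor 1.5 (V_new/V_old).
Step 2:
                    B           C           J
  init        0.09208      0.2522       4.823
  Δ            0.0189      0.0567     -0.0378
  eq            0.111      0.3089       4.785
  solve Keq expr → x = -0.0189; check Q = 7003

x = -0.0189 M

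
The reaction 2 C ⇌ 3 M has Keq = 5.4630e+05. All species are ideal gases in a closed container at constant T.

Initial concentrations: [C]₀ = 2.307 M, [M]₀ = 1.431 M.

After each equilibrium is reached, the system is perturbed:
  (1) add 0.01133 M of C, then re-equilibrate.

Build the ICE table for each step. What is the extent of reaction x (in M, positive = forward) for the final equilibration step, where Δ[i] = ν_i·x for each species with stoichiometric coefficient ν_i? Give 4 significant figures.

Q₀ = 0.5506 vs Keq = 5.4630e+05 ⇒ Q<K, forward
Step 1:
                   C          M
  Initial      2.307      1.431
  Change      -2.292      3.439
  Equil      0.01454       4.87
  solve Keq expr → x = 1.146; check Q = 5.4630e+05
Then add 0.01133 M of C.
Step 2:
                   C          M
  Initial    0.02587       4.87
  Change    -0.01125    0.01688
  Equil      0.01461      4.887
  solve Keq expr → x = 0.005627; check Q = 5.4630e+05

x = 0.005627 M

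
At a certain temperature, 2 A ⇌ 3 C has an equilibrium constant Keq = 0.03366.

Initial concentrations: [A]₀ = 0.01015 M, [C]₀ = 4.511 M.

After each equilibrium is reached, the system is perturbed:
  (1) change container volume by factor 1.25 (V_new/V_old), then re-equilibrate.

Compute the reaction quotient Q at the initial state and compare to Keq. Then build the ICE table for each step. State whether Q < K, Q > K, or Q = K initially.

Q₀ = 8.9102e+05; Q > K (proceeds reverse)

Q₀ = 8.9102e+05 vs Keq = 0.03366 ⇒ Q>K, reverse
Step 1:
                    A           C
  Initial     0.01015       4.511
  Change        2.599      -3.899
  Equil         2.609       0.612
  solve Keq expr → x = -1.3; check Q = 0.03366
Then change container volume by factor 1.25 (V_new/V_old).
Step 2:
                    A           C
  Initial       2.088      0.4896
  Change     -0.02265     0.03398
  Equil         2.065      0.5236
  solve Keq expr → x = 0.01133; check Q = 0.03366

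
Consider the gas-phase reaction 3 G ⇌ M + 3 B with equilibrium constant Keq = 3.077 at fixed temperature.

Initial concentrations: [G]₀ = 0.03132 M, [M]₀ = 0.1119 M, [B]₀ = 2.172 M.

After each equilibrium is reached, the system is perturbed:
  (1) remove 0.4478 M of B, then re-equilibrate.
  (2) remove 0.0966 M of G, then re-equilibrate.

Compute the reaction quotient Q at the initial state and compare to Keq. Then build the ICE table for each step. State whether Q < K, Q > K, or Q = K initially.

Q₀ = 3.7320e+04 vs Keq = 3.077 ⇒ Q>K, reverse
Step 1:
                    G           M           B
  Initial     0.03132      0.1119       2.172
  Change       0.2898    -0.09661     -0.2898
  Equil        0.3212     0.01529       1.882
  solve Keq expr → x = -0.09661; check Q = 3.077
Then remove 0.4478 M of B.
Step 2:
                    G           M           B
  Initial      0.3212     0.01529       1.434
  Change     -0.02827    0.009422     0.02827
  Equil        0.2929     0.02471       1.463
  solve Keq expr → x = 0.009422; check Q = 3.077
Then remove 0.0966 M of G.
Step 3:
                    G           M           B
  Initial      0.1963     0.02471       1.463
  Change      0.03492    -0.01164    -0.03492
  Equil        0.2312     0.01307       1.428
  solve Keq expr → x = -0.01164; check Q = 3.077

Q₀ = 3.7320e+04; Q > K (proceeds reverse)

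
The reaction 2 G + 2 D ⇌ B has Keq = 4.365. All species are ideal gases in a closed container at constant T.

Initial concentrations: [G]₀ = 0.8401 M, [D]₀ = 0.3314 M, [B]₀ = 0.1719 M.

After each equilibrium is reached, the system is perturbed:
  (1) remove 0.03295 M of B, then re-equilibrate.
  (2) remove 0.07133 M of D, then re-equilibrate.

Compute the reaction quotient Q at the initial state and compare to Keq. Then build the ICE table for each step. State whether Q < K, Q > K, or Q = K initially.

Q₀ = 2.218 vs Keq = 4.365 ⇒ Q<K, forward
Step 1:
                   G          D          B
  I           0.8401     0.3314     0.1719
  C         -0.05746   -0.05746    0.02873
  E           0.7826     0.2739     0.2006
  solve Keq expr → x = 0.02873; check Q = 4.365
Then remove 0.03295 M of B.
Step 2:
                   G          D          B
  I           0.7826     0.2739     0.1677
  C         -0.01381   -0.01381   0.006904
  E           0.7688     0.2601     0.1746
  solve Keq expr → x = 0.006904; check Q = 4.365
Then remove 0.07133 M of D.
Step 3:
                   G          D          B
  I           0.7688     0.1888     0.1746
  C          0.04233    0.04233   -0.02116
  E           0.8112     0.2311     0.1534
  solve Keq expr → x = -0.02116; check Q = 4.365

Q₀ = 2.218; Q < K (proceeds forward)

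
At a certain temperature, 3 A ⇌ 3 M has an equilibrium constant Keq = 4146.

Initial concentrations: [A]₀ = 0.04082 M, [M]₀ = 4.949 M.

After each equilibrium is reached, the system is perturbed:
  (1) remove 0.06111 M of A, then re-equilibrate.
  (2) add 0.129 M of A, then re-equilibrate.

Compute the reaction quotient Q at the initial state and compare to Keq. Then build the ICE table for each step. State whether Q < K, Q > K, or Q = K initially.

Q₀ = 1.7821e+06 vs Keq = 4146 ⇒ Q>K, reverse
Step 1:
                    A           M
  Initial     0.04082       4.949
  Change       0.2516     -0.2516
  Equil        0.2924       4.697
  solve Keq expr → x = -0.08386; check Q = 4146
Then remove 0.06111 M of A.
Step 2:
                    A           M
  Initial      0.2313       4.697
  Change      0.05753    -0.05753
  Equil        0.2888        4.64
  solve Keq expr → x = -0.01918; check Q = 4146
Then add 0.129 M of A.
Step 3:
                    A           M
  Initial      0.4178        4.64
  Change      -0.1214      0.1214
  Equil        0.2964       4.761
  solve Keq expr → x = 0.04048; check Q = 4146

Q₀ = 1.7821e+06; Q > K (proceeds reverse)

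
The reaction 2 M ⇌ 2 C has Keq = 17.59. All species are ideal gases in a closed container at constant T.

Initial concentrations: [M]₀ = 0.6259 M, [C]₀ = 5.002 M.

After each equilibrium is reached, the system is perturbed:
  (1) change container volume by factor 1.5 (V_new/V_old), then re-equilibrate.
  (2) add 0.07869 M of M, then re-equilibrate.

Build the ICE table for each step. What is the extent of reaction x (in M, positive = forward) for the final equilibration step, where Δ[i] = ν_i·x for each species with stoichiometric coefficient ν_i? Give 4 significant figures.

x = 0.03177 M

Q₀ = 63.87 vs Keq = 17.59 ⇒ Q>K, reverse
Step 1:
                  M         C
  I          0.6259     5.002
  C          0.4576   -0.4576
  E           1.084     4.544
  solve Keq expr → x = -0.2288; check Q = 17.59
Then change container volume by factor 1.5 (V_new/V_old).
Step 2:
                  M         C
  I          0.7224      3.03
  C               0         0
  E          0.7224      3.03
  solve Keq expr → x = 0; check Q = 17.59
Then add 0.07869 M of M.
Step 3:
                  M         C
  I           0.801      3.03
  C        -0.06354   0.06354
  E          0.7375     3.093
  solve Keq expr → x = 0.03177; check Q = 17.59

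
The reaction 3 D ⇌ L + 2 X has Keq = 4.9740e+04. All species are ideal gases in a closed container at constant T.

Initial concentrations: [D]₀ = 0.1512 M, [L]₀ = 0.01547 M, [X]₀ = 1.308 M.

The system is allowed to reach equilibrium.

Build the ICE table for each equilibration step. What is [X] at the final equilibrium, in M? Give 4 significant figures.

[X]_eq = 1.4 M

Q₀ = 7.657 vs Keq = 4.9740e+04 ⇒ Q<K, forward
Step 1:
                    D           L           X
  Initial      0.1512     0.01547       1.308
  Change      -0.1378     0.04593     0.09185
  Equil       0.01342      0.0614         1.4
  solve Keq expr → x = 0.04593; check Q = 4.9740e+04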